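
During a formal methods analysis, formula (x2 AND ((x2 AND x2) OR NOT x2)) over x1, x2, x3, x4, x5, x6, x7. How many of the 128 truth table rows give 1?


Formula: (x2 AND ((x2 AND x2) OR NOT x2)) over 7 vars (128 rows)
Evaluate each row (x1, x2, x3, x4, x5, x6, x7 as bits, MSB first):
  row 0 [0000000]: (0 AND ((0 AND 0) OR NOT 0)) -> 0
  row 1 [0000001]: (0 AND ((0 AND 0) OR NOT 0)) -> 0
  row 2 [0000010]: (0 AND ((0 AND 0) OR NOT 0)) -> 0
  row 3 [0000011]: (0 AND ((0 AND 0) OR NOT 0)) -> 0
  row 4 [0000100]: (0 AND ((0 AND 0) OR NOT 0)) -> 0
  (every remaining row is evaluated the same way; all 128 results are listed next)
Full result column, 8 rows per line (x1,x2,x3,x4 fixed per line; x5,x6,x7 runs 000..111 left to right):
  rows 0-7 [x1,x2,x3,x4=0000]: 00000000  (ones: 0)
  rows 8-15 [x1,x2,x3,x4=0001]: 00000000  (ones: 0)
  rows 16-23 [x1,x2,x3,x4=0010]: 00000000  (ones: 0)
  rows 24-31 [x1,x2,x3,x4=0011]: 00000000  (ones: 0)
  rows 32-39 [x1,x2,x3,x4=0100]: 11111111  (ones: 8)
  rows 40-47 [x1,x2,x3,x4=0101]: 11111111  (ones: 8)
  rows 48-55 [x1,x2,x3,x4=0110]: 11111111  (ones: 8)
  rows 56-63 [x1,x2,x3,x4=0111]: 11111111  (ones: 8)
  rows 64-71 [x1,x2,x3,x4=1000]: 00000000  (ones: 0)
  rows 72-79 [x1,x2,x3,x4=1001]: 00000000  (ones: 0)
  rows 80-87 [x1,x2,x3,x4=1010]: 00000000  (ones: 0)
  rows 88-95 [x1,x2,x3,x4=1011]: 00000000  (ones: 0)
  rows 96-103 [x1,x2,x3,x4=1100]: 11111111  (ones: 8)
  rows 104-111 [x1,x2,x3,x4=1101]: 11111111  (ones: 8)
  rows 112-119 [x1,x2,x3,x4=1110]: 11111111  (ones: 8)
  rows 120-127 [x1,x2,x3,x4=1111]: 11111111  (ones: 8)
Count of 1-rows = 0+0+0+0+8+8+8+8+0+0+0+0+8+8+8+8 = 64

64


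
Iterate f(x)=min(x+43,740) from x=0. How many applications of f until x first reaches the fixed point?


Step 1: x=0, cap=740, increment=43
Step 2: x grows by 43 each step until capped at 740; fixed point is x=740
Step 3: iterations = ceil(740/43) = 18

18


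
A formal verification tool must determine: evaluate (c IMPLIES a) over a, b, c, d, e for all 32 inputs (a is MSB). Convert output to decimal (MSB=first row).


Formula: (c IMPLIES a) over a, b, c, d, e (32 rows)
Evaluate each row (bits = a,b,c,d,e, MSB first):
  row 0 [00000]: (0 IMPLIES 0) -> 1
  row 1 [00001]: (0 IMPLIES 0) -> 1
  row 2 [00010]: (0 IMPLIES 0) -> 1
  row 3 [00011]: (0 IMPLIES 0) -> 1
  row 4 [00100]: (1 IMPLIES 0) -> 0
  row 5 [00101]: (1 IMPLIES 0) -> 0
  row 6 [00110]: (1 IMPLIES 0) -> 0
  row 7 [00111]: (1 IMPLIES 0) -> 0
  row 8 [01000]: (0 IMPLIES 0) -> 1
  row 9 [01001]: (0 IMPLIES 0) -> 1
  row 10 [01010]: (0 IMPLIES 0) -> 1
  row 11 [01011]: (0 IMPLIES 0) -> 1
  row 12 [01100]: (1 IMPLIES 0) -> 0
  row 13 [01101]: (1 IMPLIES 0) -> 0
  row 14 [01110]: (1 IMPLIES 0) -> 0
  row 15 [01111]: (1 IMPLIES 0) -> 0
  row 16 [10000]: (0 IMPLIES 1) -> 1
  row 17 [10001]: (0 IMPLIES 1) -> 1
  row 18 [10010]: (0 IMPLIES 1) -> 1
  row 19 [10011]: (0 IMPLIES 1) -> 1
  row 20 [10100]: (1 IMPLIES 1) -> 1
  row 21 [10101]: (1 IMPLIES 1) -> 1
  row 22 [10110]: (1 IMPLIES 1) -> 1
  row 23 [10111]: (1 IMPLIES 1) -> 1
  row 24 [11000]: (0 IMPLIES 1) -> 1
  row 25 [11001]: (0 IMPLIES 1) -> 1
  row 26 [11010]: (0 IMPLIES 1) -> 1
  row 27 [11011]: (0 IMPLIES 1) -> 1
  row 28 [11100]: (1 IMPLIES 1) -> 1
  row 29 [11101]: (1 IMPLIES 1) -> 1
  row 30 [11110]: (1 IMPLIES 1) -> 1
  row 31 [11111]: (1 IMPLIES 1) -> 1
Full result column, 4 rows per line (a,b,c fixed per line; d,e runs 00..11 left to right):
  rows 0-3 [a,b,c=000]: 1111  = hex F
  rows 4-7 [a,b,c=001]: 0000  = hex 0
  rows 8-11 [a,b,c=010]: 1111  = hex F
  rows 12-15 [a,b,c=011]: 0000  = hex 0
  rows 16-19 [a,b,c=100]: 1111  = hex F
  rows 20-23 [a,b,c=101]: 1111  = hex F
  rows 24-27 [a,b,c=110]: 1111  = hex F
  rows 28-31 [a,b,c=111]: 1111  = hex F
Output column (row 0 .. row 31) = 11110000111100001111111111111111
Output column grouped in 4s = 1111 0000 1111 0000 1111 1111 1111 1111 = 0xF0F0FFFF
Convert to decimal digit by digit (value = value*16 + digit):
  F -> 15
  15*16 + 0 = 240
  240*16 + 15 (F) = 3855
  3855*16 + 0 = 61680
  61680*16 + 15 (F) = 986895
  986895*16 + 15 (F) = 15790335
  15790335*16 + 15 (F) = 252645375
  252645375*16 + 15 (F) = 4042326015
Decimal = 4042326015

4042326015


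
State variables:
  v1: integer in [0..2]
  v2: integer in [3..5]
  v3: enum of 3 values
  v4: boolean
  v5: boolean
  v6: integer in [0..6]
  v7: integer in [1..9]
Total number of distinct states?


State space = product of domain sizes of all variables.
Domain sizes:
  v1 (integer in [0..2]): 3
  v2 (integer in [3..5]): 3
  v3 (enum of 3 values): 3
  v4 (boolean): 2
  v5 (boolean): 2
  v6 (integer in [0..6]): 7
  v7 (integer in [1..9]): 9
Product = 3 * 3 * 3 * 2 * 2 * 7 * 9 = 6804

6804


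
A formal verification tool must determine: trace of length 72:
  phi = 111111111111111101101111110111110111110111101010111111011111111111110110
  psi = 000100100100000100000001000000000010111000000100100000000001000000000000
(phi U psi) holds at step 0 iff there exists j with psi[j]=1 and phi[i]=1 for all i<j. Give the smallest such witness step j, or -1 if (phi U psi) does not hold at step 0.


(phi U psi) at 0: need smallest j with psi[j]=1 and phi[i]=1 for all i in [0,j).
Scan from step 0:
  step 0: phi=1, psi=0 -> continue
  step 1: phi=1, psi=0 -> continue
  step 2: phi=1, psi=0 -> continue
  step 3: psi=1 and phi held for [0,3) -> witness found
Witness step = 3

3


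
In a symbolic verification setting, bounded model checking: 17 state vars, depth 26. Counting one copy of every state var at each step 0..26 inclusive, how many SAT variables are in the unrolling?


BMC unrolls to depth k, creating one copy of each state var for steps 0..k.
Step count = 26 + 1 = 27 (steps 0 through 26)
Vars per step = 17
Total = 17 * 27 = 459

459


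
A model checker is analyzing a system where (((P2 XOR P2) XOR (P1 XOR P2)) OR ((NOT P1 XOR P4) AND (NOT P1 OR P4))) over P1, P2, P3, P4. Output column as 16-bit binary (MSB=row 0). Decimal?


Formula: (((P2 XOR P2) XOR (P1 XOR P2)) OR ((NOT P1 XOR P4) AND (NOT P1 OR P4))) over P1, P2, P3, P4 (16 rows)
Evaluate each row (bits = P1,P2,P3,P4, MSB first):
  row 0 [0000]: (((0 XOR 0) XOR (0 XOR 0)) OR ((NOT 0 XOR 0) AND (NOT 0 OR 0))) -> 1
  row 1 [0001]: (((0 XOR 0) XOR (0 XOR 0)) OR ((NOT 0 XOR 1) AND (NOT 0 OR 1))) -> 0
  row 2 [0010]: (((0 XOR 0) XOR (0 XOR 0)) OR ((NOT 0 XOR 0) AND (NOT 0 OR 0))) -> 1
  row 3 [0011]: (((0 XOR 0) XOR (0 XOR 0)) OR ((NOT 0 XOR 1) AND (NOT 0 OR 1))) -> 0
  row 4 [0100]: (((1 XOR 1) XOR (0 XOR 1)) OR ((NOT 0 XOR 0) AND (NOT 0 OR 0))) -> 1
  row 5 [0101]: (((1 XOR 1) XOR (0 XOR 1)) OR ((NOT 0 XOR 1) AND (NOT 0 OR 1))) -> 1
  row 6 [0110]: (((1 XOR 1) XOR (0 XOR 1)) OR ((NOT 0 XOR 0) AND (NOT 0 OR 0))) -> 1
  row 7 [0111]: (((1 XOR 1) XOR (0 XOR 1)) OR ((NOT 0 XOR 1) AND (NOT 0 OR 1))) -> 1
  row 8 [1000]: (((0 XOR 0) XOR (1 XOR 0)) OR ((NOT 1 XOR 0) AND (NOT 1 OR 0))) -> 1
  row 9 [1001]: (((0 XOR 0) XOR (1 XOR 0)) OR ((NOT 1 XOR 1) AND (NOT 1 OR 1))) -> 1
  row 10 [1010]: (((0 XOR 0) XOR (1 XOR 0)) OR ((NOT 1 XOR 0) AND (NOT 1 OR 0))) -> 1
  row 11 [1011]: (((0 XOR 0) XOR (1 XOR 0)) OR ((NOT 1 XOR 1) AND (NOT 1 OR 1))) -> 1
  row 12 [1100]: (((1 XOR 1) XOR (1 XOR 1)) OR ((NOT 1 XOR 0) AND (NOT 1 OR 0))) -> 0
  row 13 [1101]: (((1 XOR 1) XOR (1 XOR 1)) OR ((NOT 1 XOR 1) AND (NOT 1 OR 1))) -> 1
  row 14 [1110]: (((1 XOR 1) XOR (1 XOR 1)) OR ((NOT 1 XOR 0) AND (NOT 1 OR 0))) -> 0
  row 15 [1111]: (((1 XOR 1) XOR (1 XOR 1)) OR ((NOT 1 XOR 1) AND (NOT 1 OR 1))) -> 1
Full result column, 4 rows per line (P1,P2 fixed per line; P3,P4 runs 00..11 left to right):
  rows 0-3 [P1,P2=00]: 1010  = hex A
  rows 4-7 [P1,P2=01]: 1111  = hex F
  rows 8-11 [P1,P2=10]: 1111  = hex F
  rows 12-15 [P1,P2=11]: 0101  = hex 5
Output column (row 0 .. row 15) = 1010111111110101
Output column grouped in 4s = 1010 1111 1111 0101 = 0xAFF5
Convert to decimal digit by digit (value = value*16 + digit):
  A -> 10
  10*16 + 15 (F) = 175
  175*16 + 15 (F) = 2815
  2815*16 + 5 = 45045
Decimal = 45045

45045


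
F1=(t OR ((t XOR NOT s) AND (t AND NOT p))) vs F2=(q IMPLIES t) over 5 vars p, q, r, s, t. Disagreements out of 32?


F1 = (t OR ((t XOR NOT s) AND (t AND NOT p)))
F2 = (q IMPLIES t)
Evaluate both on each of 32 rows (bits = p,q,r,s,t):
  row 0 [00000]: F1=0 F2=1 (differ) -> 1
  row 1 [00001]: F1=1 F2=1 -> 0
  row 2 [00010]: F1=0 F2=1 (differ) -> 1
  row 3 [00011]: F1=1 F2=1 -> 0
  row 4 [00100]: F1=0 F2=1 (differ) -> 1
  row 5 [00101]: F1=1 F2=1 -> 0
  row 6 [00110]: F1=0 F2=1 (differ) -> 1
  row 7 [00111]: F1=1 F2=1 -> 0
  row 8 [01000]: F1=0 F2=0 -> 0
  row 9 [01001]: F1=1 F2=1 -> 0
  row 10 [01010]: F1=0 F2=0 -> 0
  row 11 [01011]: F1=1 F2=1 -> 0
  row 12 [01100]: F1=0 F2=0 -> 0
  row 13 [01101]: F1=1 F2=1 -> 0
  row 14 [01110]: F1=0 F2=0 -> 0
  row 15 [01111]: F1=1 F2=1 -> 0
  row 16 [10000]: F1=0 F2=1 (differ) -> 1
  row 17 [10001]: F1=1 F2=1 -> 0
  row 18 [10010]: F1=0 F2=1 (differ) -> 1
  row 19 [10011]: F1=1 F2=1 -> 0
  row 20 [10100]: F1=0 F2=1 (differ) -> 1
  row 21 [10101]: F1=1 F2=1 -> 0
  row 22 [10110]: F1=0 F2=1 (differ) -> 1
  row 23 [10111]: F1=1 F2=1 -> 0
  row 24 [11000]: F1=0 F2=0 -> 0
  row 25 [11001]: F1=1 F2=1 -> 0
  row 26 [11010]: F1=0 F2=0 -> 0
  row 27 [11011]: F1=1 F2=1 -> 0
  row 28 [11100]: F1=0 F2=0 -> 0
  row 29 [11101]: F1=1 F2=1 -> 0
  row 30 [11110]: F1=0 F2=0 -> 0
  row 31 [11111]: F1=1 F2=1 -> 0
Full result column, 8 rows per line (p,q fixed per line; r,s,t runs 000..111 left to right):
  rows 0-7 [p,q=00]: 10101010  (ones: 4)
  rows 8-15 [p,q=01]: 00000000  (ones: 0)
  rows 16-23 [p,q=10]: 10101010  (ones: 4)
  rows 24-31 [p,q=11]: 00000000  (ones: 0)
Disagreements = 4+0+4+0 = 8

8


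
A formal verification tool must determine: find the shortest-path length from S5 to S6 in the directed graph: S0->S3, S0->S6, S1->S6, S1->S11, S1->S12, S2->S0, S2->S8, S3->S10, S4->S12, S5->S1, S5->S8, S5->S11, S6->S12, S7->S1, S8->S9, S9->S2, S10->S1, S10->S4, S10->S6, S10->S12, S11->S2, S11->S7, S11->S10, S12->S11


BFS layer-by-layer from S5:
  dist 0: {S5}
  dist 1: {S1, S8, S11}
  dist 2: {S2, S6, S7, S9, S10, S12}
  -> S6 reached at distance 2
Shortest path length = 2

2


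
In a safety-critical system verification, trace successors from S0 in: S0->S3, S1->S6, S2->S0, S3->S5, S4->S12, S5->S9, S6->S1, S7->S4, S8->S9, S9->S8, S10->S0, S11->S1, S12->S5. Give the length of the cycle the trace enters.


Trace from S0 until a state repeats:
  S0 -> S3 -> S5 -> S9 -> S8 -> S9
S9 first seen at step 3, revisited at step 5.
Cycle length = 5 - 3 = 2

2


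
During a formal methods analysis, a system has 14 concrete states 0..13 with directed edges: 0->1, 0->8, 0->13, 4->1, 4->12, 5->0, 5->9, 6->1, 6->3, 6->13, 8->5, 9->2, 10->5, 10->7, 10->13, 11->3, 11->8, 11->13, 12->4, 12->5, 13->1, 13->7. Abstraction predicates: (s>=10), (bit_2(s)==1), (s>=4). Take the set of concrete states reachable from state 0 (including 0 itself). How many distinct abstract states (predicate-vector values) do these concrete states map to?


BFS from 0:
Concrete reachable: {0, 1, 2, 5, 7, 8, 9, 13}
Abstract via predicates (s>=10), (bit_2(s)==1), (s>=4):
  (0,0,0) <- {0, 1, 2}
  (0,0,1) <- {8, 9}
  (0,1,1) <- {5, 7}
  (1,1,1) <- {13}
Distinct abstract states = 4

4


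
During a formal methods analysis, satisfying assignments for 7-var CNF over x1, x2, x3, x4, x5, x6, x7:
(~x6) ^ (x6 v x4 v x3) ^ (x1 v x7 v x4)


CNF with 3 clauses over 7 vars (128 assignments).
An assignment satisfies CNF iff every clause has >=1 true literal.
Check each row (bits = x1,x2,x3,x4,x5,x6,x7; clause T/F shown):
  row 0 [0000000]: clauses=TFF -> 0
  row 1 [0000001]: clauses=TFT -> 0
  row 2 [0000010]: clauses=FTF -> 0
  row 3 [0000011]: clauses=FTT -> 0
  row 4 [0000100]: clauses=TFF -> 0
  (every remaining row is evaluated the same way; all 128 results are listed next)
Full result column, 8 rows per line (x1,x2,x3,x4 fixed per line; x5,x6,x7 runs 000..111 left to right):
  rows 0-7 [x1,x2,x3,x4=0000]: 00000000  (ones: 0)
  rows 8-15 [x1,x2,x3,x4=0001]: 11001100  (ones: 4)
  rows 16-23 [x1,x2,x3,x4=0010]: 01000100  (ones: 2)
  rows 24-31 [x1,x2,x3,x4=0011]: 11001100  (ones: 4)
  rows 32-39 [x1,x2,x3,x4=0100]: 00000000  (ones: 0)
  rows 40-47 [x1,x2,x3,x4=0101]: 11001100  (ones: 4)
  rows 48-55 [x1,x2,x3,x4=0110]: 01000100  (ones: 2)
  rows 56-63 [x1,x2,x3,x4=0111]: 11001100  (ones: 4)
  rows 64-71 [x1,x2,x3,x4=1000]: 00000000  (ones: 0)
  rows 72-79 [x1,x2,x3,x4=1001]: 11001100  (ones: 4)
  rows 80-87 [x1,x2,x3,x4=1010]: 11001100  (ones: 4)
  rows 88-95 [x1,x2,x3,x4=1011]: 11001100  (ones: 4)
  rows 96-103 [x1,x2,x3,x4=1100]: 00000000  (ones: 0)
  rows 104-111 [x1,x2,x3,x4=1101]: 11001100  (ones: 4)
  rows 112-119 [x1,x2,x3,x4=1110]: 11001100  (ones: 4)
  rows 120-127 [x1,x2,x3,x4=1111]: 11001100  (ones: 4)
Satisfying assignments = 0+4+2+4+0+4+2+4+0+4+4+4+0+4+4+4 = 44

44


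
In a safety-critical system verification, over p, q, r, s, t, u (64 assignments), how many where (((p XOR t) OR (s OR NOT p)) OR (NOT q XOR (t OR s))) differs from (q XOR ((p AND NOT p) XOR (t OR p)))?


F1 = (((p XOR t) OR (s OR NOT p)) OR (NOT q XOR (t OR s)))
F2 = (q XOR ((p AND NOT p) XOR (t OR p)))
Evaluate both on each of 64 rows (bits = p,q,r,s,t,u):
  row 0 [000000]: F1=1 F2=0 (differ) -> 1
  row 1 [000001]: F1=1 F2=0 (differ) -> 1
  row 2 [000010]: F1=1 F2=1 -> 0
  row 3 [000011]: F1=1 F2=1 -> 0
  row 4 [000100]: F1=1 F2=0 (differ) -> 1
  (every remaining row is evaluated the same way; all 64 results are listed next)
Full result column, 8 rows per line (p,q,r fixed per line; s,t,u runs 000..111 left to right):
  rows 0-7 [p,q,r=000]: 11001100  (ones: 4)
  rows 8-15 [p,q,r=001]: 11001100  (ones: 4)
  rows 16-23 [p,q,r=010]: 00110011  (ones: 4)
  rows 24-31 [p,q,r=011]: 00110011  (ones: 4)
  rows 32-39 [p,q,r=100]: 00110000  (ones: 2)
  rows 40-47 [p,q,r=101]: 00110000  (ones: 2)
  rows 48-55 [p,q,r=110]: 11111111  (ones: 8)
  rows 56-63 [p,q,r=111]: 11111111  (ones: 8)
Disagreements = 4+4+4+4+2+2+8+8 = 36

36


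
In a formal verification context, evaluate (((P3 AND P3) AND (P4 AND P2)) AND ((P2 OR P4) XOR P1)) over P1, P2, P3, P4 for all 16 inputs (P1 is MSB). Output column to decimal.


Formula: (((P3 AND P3) AND (P4 AND P2)) AND ((P2 OR P4) XOR P1)) over P1, P2, P3, P4 (16 rows)
Evaluate each row (bits = P1,P2,P3,P4, MSB first):
  row 0 [0000]: (((0 AND 0) AND (0 AND 0)) AND ((0 OR 0) XOR 0)) -> 0
  row 1 [0001]: (((0 AND 0) AND (1 AND 0)) AND ((0 OR 1) XOR 0)) -> 0
  row 2 [0010]: (((1 AND 1) AND (0 AND 0)) AND ((0 OR 0) XOR 0)) -> 0
  row 3 [0011]: (((1 AND 1) AND (1 AND 0)) AND ((0 OR 1) XOR 0)) -> 0
  row 4 [0100]: (((0 AND 0) AND (0 AND 1)) AND ((1 OR 0) XOR 0)) -> 0
  row 5 [0101]: (((0 AND 0) AND (1 AND 1)) AND ((1 OR 1) XOR 0)) -> 0
  row 6 [0110]: (((1 AND 1) AND (0 AND 1)) AND ((1 OR 0) XOR 0)) -> 0
  row 7 [0111]: (((1 AND 1) AND (1 AND 1)) AND ((1 OR 1) XOR 0)) -> 1
  row 8 [1000]: (((0 AND 0) AND (0 AND 0)) AND ((0 OR 0) XOR 1)) -> 0
  row 9 [1001]: (((0 AND 0) AND (1 AND 0)) AND ((0 OR 1) XOR 1)) -> 0
  row 10 [1010]: (((1 AND 1) AND (0 AND 0)) AND ((0 OR 0) XOR 1)) -> 0
  row 11 [1011]: (((1 AND 1) AND (1 AND 0)) AND ((0 OR 1) XOR 1)) -> 0
  row 12 [1100]: (((0 AND 0) AND (0 AND 1)) AND ((1 OR 0) XOR 1)) -> 0
  row 13 [1101]: (((0 AND 0) AND (1 AND 1)) AND ((1 OR 1) XOR 1)) -> 0
  row 14 [1110]: (((1 AND 1) AND (0 AND 1)) AND ((1 OR 0) XOR 1)) -> 0
  row 15 [1111]: (((1 AND 1) AND (1 AND 1)) AND ((1 OR 1) XOR 1)) -> 0
Full result column, 4 rows per line (P1,P2 fixed per line; P3,P4 runs 00..11 left to right):
  rows 0-3 [P1,P2=00]: 0000  = hex 0
  rows 4-7 [P1,P2=01]: 0001  = hex 1
  rows 8-11 [P1,P2=10]: 0000  = hex 0
  rows 12-15 [P1,P2=11]: 0000  = hex 0
Output column (row 0 .. row 15) = 0000000100000000
Output column grouped in 4s = 0000 0001 0000 0000 = 0x0100
Convert to decimal digit by digit (value = value*16 + digit):
  0 -> 0
  0*16 + 1 = 1
  1*16 + 0 = 16
  16*16 + 0 = 256
Decimal = 256

256


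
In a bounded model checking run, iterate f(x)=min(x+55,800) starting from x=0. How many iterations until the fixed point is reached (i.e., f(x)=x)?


Step 1: x=0, cap=800, increment=55
Step 2: x grows by 55 each step until capped at 800; fixed point is x=800
Step 3: iterations = ceil(800/55) = 15

15


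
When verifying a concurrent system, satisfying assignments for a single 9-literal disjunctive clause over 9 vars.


Step 1: Total=2^9=512
Step 2: Unsat when all 9 false: 2^0=1
Step 3: Sat=512-1=511

511


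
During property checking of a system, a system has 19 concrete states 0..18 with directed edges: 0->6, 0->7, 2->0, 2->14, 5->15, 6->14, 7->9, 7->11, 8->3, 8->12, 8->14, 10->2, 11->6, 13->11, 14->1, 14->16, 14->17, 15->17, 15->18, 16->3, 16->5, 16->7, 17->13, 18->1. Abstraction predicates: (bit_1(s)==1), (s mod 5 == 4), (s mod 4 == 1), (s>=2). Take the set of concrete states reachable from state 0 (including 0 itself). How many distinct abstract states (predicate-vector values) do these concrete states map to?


BFS from 0:
Concrete reachable: {0, 1, 3, 5, 6, 7, 9, 11, 13, 14, 15, 16, 17, 18}
Abstract via predicates (bit_1(s)==1), (s mod 5 == 4), (s mod 4 == 1), (s>=2):
  (0,0,0,0) <- {0}
  (0,0,0,1) <- {16}
  (0,0,1,0) <- {1}
  (0,0,1,1) <- {5, 13, 17}
  (0,1,1,1) <- {9}
  (1,0,0,1) <- {3, 6, 7, 11, 15, 18}
  (1,1,0,1) <- {14}
Distinct abstract states = 7

7


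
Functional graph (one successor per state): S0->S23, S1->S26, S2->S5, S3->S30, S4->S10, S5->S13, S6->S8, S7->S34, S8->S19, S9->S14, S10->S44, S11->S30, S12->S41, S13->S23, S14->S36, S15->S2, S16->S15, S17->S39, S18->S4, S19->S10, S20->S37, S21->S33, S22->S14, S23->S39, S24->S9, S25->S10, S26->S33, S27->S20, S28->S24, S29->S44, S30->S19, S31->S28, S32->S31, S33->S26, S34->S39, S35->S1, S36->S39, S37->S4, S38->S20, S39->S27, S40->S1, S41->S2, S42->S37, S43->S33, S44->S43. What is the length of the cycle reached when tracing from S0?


Trace from S0 until a state repeats:
  S0 -> S23 -> S39 -> S27 -> S20 -> S37 -> S4 -> S10 -> S44 -> S43 -> S33 -> S26 -> S33
S33 first seen at step 10, revisited at step 12.
Cycle length = 12 - 10 = 2

2


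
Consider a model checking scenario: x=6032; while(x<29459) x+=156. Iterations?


Step 1: x goes from 6032 toward 29459 by 156; the body runs while x<29459, so iterations = ceil((bound-start)/step)
Step 2: Distance=23427
Step 3: ceil(23427/156)=151

151


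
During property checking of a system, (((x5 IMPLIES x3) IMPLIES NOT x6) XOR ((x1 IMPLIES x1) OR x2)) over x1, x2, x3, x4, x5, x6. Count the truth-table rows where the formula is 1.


Formula: (((x5 IMPLIES x3) IMPLIES NOT x6) XOR ((x1 IMPLIES x1) OR x2)) over 6 vars (64 rows)
Evaluate each row (x1, x2, x3, x4, x5, x6 as bits, MSB first):
  row 0 [000000]: (((0 IMPLIES 0) IMPLIES NOT 0) XOR ((0 IMPLIES 0) OR 0)) -> 0
  row 1 [000001]: (((0 IMPLIES 0) IMPLIES NOT 1) XOR ((0 IMPLIES 0) OR 0)) -> 1
  row 2 [000010]: (((1 IMPLIES 0) IMPLIES NOT 0) XOR ((0 IMPLIES 0) OR 0)) -> 0
  row 3 [000011]: (((1 IMPLIES 0) IMPLIES NOT 1) XOR ((0 IMPLIES 0) OR 0)) -> 0
  row 4 [000100]: (((0 IMPLIES 0) IMPLIES NOT 0) XOR ((0 IMPLIES 0) OR 0)) -> 0
  (every remaining row is evaluated the same way; all 64 results are listed next)
Full result column, 8 rows per line (x1,x2,x3 fixed per line; x4,x5,x6 runs 000..111 left to right):
  rows 0-7 [x1,x2,x3=000]: 01000100  (ones: 2)
  rows 8-15 [x1,x2,x3=001]: 01010101  (ones: 4)
  rows 16-23 [x1,x2,x3=010]: 01000100  (ones: 2)
  rows 24-31 [x1,x2,x3=011]: 01010101  (ones: 4)
  rows 32-39 [x1,x2,x3=100]: 01000100  (ones: 2)
  rows 40-47 [x1,x2,x3=101]: 01010101  (ones: 4)
  rows 48-55 [x1,x2,x3=110]: 01000100  (ones: 2)
  rows 56-63 [x1,x2,x3=111]: 01010101  (ones: 4)
Count of 1-rows = 2+4+2+4+2+4+2+4 = 24

24


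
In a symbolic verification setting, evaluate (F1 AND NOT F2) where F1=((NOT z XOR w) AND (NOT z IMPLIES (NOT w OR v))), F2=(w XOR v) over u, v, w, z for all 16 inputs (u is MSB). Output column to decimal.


F1 = ((NOT z XOR w) AND (NOT z IMPLIES (NOT w OR v)))
F2 = (w XOR v)
Counterexample to F1=>F2 is where F1=1 and F2=0.
Evaluate each row (bits = u,v,w,z, MSB first):
  row 0 [0000]: F1=1 F2=0 -> F1&~F2 -> 1
  row 1 [0001]: F1=0 F2=0 -> F1&~F2 -> 0
  row 2 [0010]: F1=0 F2=1 -> F1&~F2 -> 0
  row 3 [0011]: F1=1 F2=1 -> F1&~F2 -> 0
  row 4 [0100]: F1=1 F2=1 -> F1&~F2 -> 0
  row 5 [0101]: F1=0 F2=1 -> F1&~F2 -> 0
  row 6 [0110]: F1=0 F2=0 -> F1&~F2 -> 0
  row 7 [0111]: F1=1 F2=0 -> F1&~F2 -> 1
  row 8 [1000]: F1=1 F2=0 -> F1&~F2 -> 1
  row 9 [1001]: F1=0 F2=0 -> F1&~F2 -> 0
  row 10 [1010]: F1=0 F2=1 -> F1&~F2 -> 0
  row 11 [1011]: F1=1 F2=1 -> F1&~F2 -> 0
  row 12 [1100]: F1=1 F2=1 -> F1&~F2 -> 0
  row 13 [1101]: F1=0 F2=1 -> F1&~F2 -> 0
  row 14 [1110]: F1=0 F2=0 -> F1&~F2 -> 0
  row 15 [1111]: F1=1 F2=0 -> F1&~F2 -> 1
Full result column, 4 rows per line (u,v fixed per line; w,z runs 00..11 left to right):
  rows 0-3 [u,v=00]: 1000  = hex 8
  rows 4-7 [u,v=01]: 0001  = hex 1
  rows 8-11 [u,v=10]: 1000  = hex 8
  rows 12-15 [u,v=11]: 0001  = hex 1
Counterexample vector (row 0 .. row 15) = 1000000110000001
Output column grouped in 4s = 1000 0001 1000 0001 = 0x8181
Convert to decimal digit by digit (value = value*16 + digit):
  8 -> 8
  8*16 + 1 = 129
  129*16 + 8 = 2072
  2072*16 + 1 = 33153
Decimal = 33153

33153


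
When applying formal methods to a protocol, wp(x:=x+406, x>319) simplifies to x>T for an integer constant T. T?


Formula: wp(x:=E, P) = P[E/x] (substitute E for x in postcondition)
Step 1: Postcondition: x>319
Step 2: Substitute x+406 for x: x+406>319
Step 3: Solve for x: x > 319-406 = -87

-87


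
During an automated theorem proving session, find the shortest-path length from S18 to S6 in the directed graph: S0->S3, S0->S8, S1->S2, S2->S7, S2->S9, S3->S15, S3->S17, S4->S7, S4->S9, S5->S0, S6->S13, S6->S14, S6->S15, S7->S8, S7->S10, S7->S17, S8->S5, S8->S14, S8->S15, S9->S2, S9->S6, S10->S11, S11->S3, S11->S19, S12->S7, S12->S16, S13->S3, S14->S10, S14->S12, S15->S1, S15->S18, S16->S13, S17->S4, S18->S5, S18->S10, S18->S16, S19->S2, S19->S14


BFS layer-by-layer from S18:
  dist 0: {S18}
  dist 1: {S5, S10, S16}
  dist 2: {S0, S11, S13}
  dist 3: {S3, S8, S19}
  dist 4: {S2, S14, S15, S17}
  dist 5: {S1, S4, S7, S9, S12}
  dist 6: {S6}
  -> S6 reached at distance 6
Shortest path length = 6

6


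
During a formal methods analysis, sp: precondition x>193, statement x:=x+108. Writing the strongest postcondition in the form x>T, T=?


Formula: sp(P, x:=E) = exists old_x. (x = E[old_x/x]) AND P[old_x/x] (old_x is the value of x before the assignment; eliminate old_x by solving x = E[old_x/x] for old_x)
Step 1: Precondition P: x>193, i.e. old_x > 193
Step 2: Assignment gives x = old_x + 108, so old_x = x - 108
Step 3: Substitute into P: x - 108 > 193
Step 4: Simplify: x > 193+108 = 301

301


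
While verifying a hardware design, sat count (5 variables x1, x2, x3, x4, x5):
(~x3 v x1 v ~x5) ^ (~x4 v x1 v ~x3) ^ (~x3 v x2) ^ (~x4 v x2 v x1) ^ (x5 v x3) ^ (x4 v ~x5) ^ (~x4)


CNF with 7 clauses over 5 vars (32 assignments).
An assignment satisfies CNF iff every clause has >=1 true literal.
Check each row (bits = x1,x2,x3,x4,x5; clause T/F shown):
  row 0 [00000]: clauses=TTTTFTT -> 0
  row 1 [00001]: clauses=TTTTTFT -> 0
  row 2 [00010]: clauses=TTTFFTF -> 0
  row 3 [00011]: clauses=TTTFTTF -> 0
  row 4 [00100]: clauses=TTFTTTT -> 0
  row 5 [00101]: clauses=FTFTTFT -> 0
  row 6 [00110]: clauses=TFFFTTF -> 0
  row 7 [00111]: clauses=FFFFTTF -> 0
  row 8 [01000]: clauses=TTTTFTT -> 0
  row 9 [01001]: clauses=TTTTTFT -> 0
  row 10 [01010]: clauses=TTTTFTF -> 0
  row 11 [01011]: clauses=TTTTTTF -> 0
  row 12 [01100]: clauses=TTTTTTT -> 1
  row 13 [01101]: clauses=FTTTTFT -> 0
  row 14 [01110]: clauses=TFTTTTF -> 0
  row 15 [01111]: clauses=FFTTTTF -> 0
  row 16 [10000]: clauses=TTTTFTT -> 0
  row 17 [10001]: clauses=TTTTTFT -> 0
  row 18 [10010]: clauses=TTTTFTF -> 0
  row 19 [10011]: clauses=TTTTTTF -> 0
  row 20 [10100]: clauses=TTFTTTT -> 0
  row 21 [10101]: clauses=TTFTTFT -> 0
  row 22 [10110]: clauses=TTFTTTF -> 0
  row 23 [10111]: clauses=TTFTTTF -> 0
  row 24 [11000]: clauses=TTTTFTT -> 0
  row 25 [11001]: clauses=TTTTTFT -> 0
  row 26 [11010]: clauses=TTTTFTF -> 0
  row 27 [11011]: clauses=TTTTTTF -> 0
  row 28 [11100]: clauses=TTTTTTT -> 1
  row 29 [11101]: clauses=TTTTTFT -> 0
  row 30 [11110]: clauses=TTTTTTF -> 0
  row 31 [11111]: clauses=TTTTTTF -> 0
Full result column, 8 rows per line (x1,x2 fixed per line; x3,x4,x5 runs 000..111 left to right):
  rows 0-7 [x1,x2=00]: 00000000  (ones: 0)
  rows 8-15 [x1,x2=01]: 00001000  (ones: 1)
  rows 16-23 [x1,x2=10]: 00000000  (ones: 0)
  rows 24-31 [x1,x2=11]: 00001000  (ones: 1)
Satisfying assignments = 0+1+0+1 = 2

2


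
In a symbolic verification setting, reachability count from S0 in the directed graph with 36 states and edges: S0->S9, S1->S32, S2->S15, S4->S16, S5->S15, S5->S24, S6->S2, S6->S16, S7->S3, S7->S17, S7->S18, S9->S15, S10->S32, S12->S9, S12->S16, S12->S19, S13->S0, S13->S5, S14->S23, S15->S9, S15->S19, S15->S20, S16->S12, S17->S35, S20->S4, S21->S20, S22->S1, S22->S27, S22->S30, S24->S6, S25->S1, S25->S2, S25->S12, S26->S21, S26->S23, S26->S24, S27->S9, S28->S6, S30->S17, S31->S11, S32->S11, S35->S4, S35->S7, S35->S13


BFS from S0:
  layer 0: {S0}
  layer 1: {S9}
  layer 2: {S15}
  layer 3: {S19, S20}
  layer 4: {S4}
  layer 5: {S16}
  layer 6: {S12}
Reachable set: {S0, S4, S9, S12, S15, S16, S19, S20}
Count = 8

8


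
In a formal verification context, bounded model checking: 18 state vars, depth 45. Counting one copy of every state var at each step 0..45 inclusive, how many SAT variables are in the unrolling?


BMC unrolls to depth k, creating one copy of each state var for steps 0..k.
Step count = 45 + 1 = 46 (steps 0 through 45)
Vars per step = 18
Total = 18 * 46 = 828

828


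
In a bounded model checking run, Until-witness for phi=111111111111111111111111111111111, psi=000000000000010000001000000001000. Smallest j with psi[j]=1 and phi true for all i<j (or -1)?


(phi U psi) at 0: need smallest j with psi[j]=1 and phi[i]=1 for all i in [0,j).
Scan from step 0:
  step 0: phi=1, psi=0 -> continue
  step 1: phi=1, psi=0 -> continue
  step 2: phi=1, psi=0 -> continue
  step 3: phi=1, psi=0 -> continue
  step 13: psi=1 and phi held for [0,13) -> witness found
Witness step = 13

13


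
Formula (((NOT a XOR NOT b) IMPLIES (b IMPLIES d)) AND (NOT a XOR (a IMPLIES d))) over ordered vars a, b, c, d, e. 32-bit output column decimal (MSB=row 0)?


Formula: (((NOT a XOR NOT b) IMPLIES (b IMPLIES d)) AND (NOT a XOR (a IMPLIES d))) over a, b, c, d, e (32 rows)
Evaluate each row (bits = a,b,c,d,e, MSB first):
  row 0 [00000]: (((NOT 0 XOR NOT 0) IMPLIES (0 IMPLIES 0)) AND (NOT 0 XOR (0 IMPLIES 0))) -> 0
  row 1 [00001]: (((NOT 0 XOR NOT 0) IMPLIES (0 IMPLIES 0)) AND (NOT 0 XOR (0 IMPLIES 0))) -> 0
  row 2 [00010]: (((NOT 0 XOR NOT 0) IMPLIES (0 IMPLIES 1)) AND (NOT 0 XOR (0 IMPLIES 1))) -> 0
  row 3 [00011]: (((NOT 0 XOR NOT 0) IMPLIES (0 IMPLIES 1)) AND (NOT 0 XOR (0 IMPLIES 1))) -> 0
  row 4 [00100]: (((NOT 0 XOR NOT 0) IMPLIES (0 IMPLIES 0)) AND (NOT 0 XOR (0 IMPLIES 0))) -> 0
  row 5 [00101]: (((NOT 0 XOR NOT 0) IMPLIES (0 IMPLIES 0)) AND (NOT 0 XOR (0 IMPLIES 0))) -> 0
  row 6 [00110]: (((NOT 0 XOR NOT 0) IMPLIES (0 IMPLIES 1)) AND (NOT 0 XOR (0 IMPLIES 1))) -> 0
  row 7 [00111]: (((NOT 0 XOR NOT 0) IMPLIES (0 IMPLIES 1)) AND (NOT 0 XOR (0 IMPLIES 1))) -> 0
  row 8 [01000]: (((NOT 0 XOR NOT 1) IMPLIES (1 IMPLIES 0)) AND (NOT 0 XOR (0 IMPLIES 0))) -> 0
  row 9 [01001]: (((NOT 0 XOR NOT 1) IMPLIES (1 IMPLIES 0)) AND (NOT 0 XOR (0 IMPLIES 0))) -> 0
  row 10 [01010]: (((NOT 0 XOR NOT 1) IMPLIES (1 IMPLIES 1)) AND (NOT 0 XOR (0 IMPLIES 1))) -> 0
  row 11 [01011]: (((NOT 0 XOR NOT 1) IMPLIES (1 IMPLIES 1)) AND (NOT 0 XOR (0 IMPLIES 1))) -> 0
  row 12 [01100]: (((NOT 0 XOR NOT 1) IMPLIES (1 IMPLIES 0)) AND (NOT 0 XOR (0 IMPLIES 0))) -> 0
  row 13 [01101]: (((NOT 0 XOR NOT 1) IMPLIES (1 IMPLIES 0)) AND (NOT 0 XOR (0 IMPLIES 0))) -> 0
  row 14 [01110]: (((NOT 0 XOR NOT 1) IMPLIES (1 IMPLIES 1)) AND (NOT 0 XOR (0 IMPLIES 1))) -> 0
  row 15 [01111]: (((NOT 0 XOR NOT 1) IMPLIES (1 IMPLIES 1)) AND (NOT 0 XOR (0 IMPLIES 1))) -> 0
  row 16 [10000]: (((NOT 1 XOR NOT 0) IMPLIES (0 IMPLIES 0)) AND (NOT 1 XOR (1 IMPLIES 0))) -> 0
  row 17 [10001]: (((NOT 1 XOR NOT 0) IMPLIES (0 IMPLIES 0)) AND (NOT 1 XOR (1 IMPLIES 0))) -> 0
  row 18 [10010]: (((NOT 1 XOR NOT 0) IMPLIES (0 IMPLIES 1)) AND (NOT 1 XOR (1 IMPLIES 1))) -> 1
  row 19 [10011]: (((NOT 1 XOR NOT 0) IMPLIES (0 IMPLIES 1)) AND (NOT 1 XOR (1 IMPLIES 1))) -> 1
  row 20 [10100]: (((NOT 1 XOR NOT 0) IMPLIES (0 IMPLIES 0)) AND (NOT 1 XOR (1 IMPLIES 0))) -> 0
  row 21 [10101]: (((NOT 1 XOR NOT 0) IMPLIES (0 IMPLIES 0)) AND (NOT 1 XOR (1 IMPLIES 0))) -> 0
  row 22 [10110]: (((NOT 1 XOR NOT 0) IMPLIES (0 IMPLIES 1)) AND (NOT 1 XOR (1 IMPLIES 1))) -> 1
  row 23 [10111]: (((NOT 1 XOR NOT 0) IMPLIES (0 IMPLIES 1)) AND (NOT 1 XOR (1 IMPLIES 1))) -> 1
  row 24 [11000]: (((NOT 1 XOR NOT 1) IMPLIES (1 IMPLIES 0)) AND (NOT 1 XOR (1 IMPLIES 0))) -> 0
  row 25 [11001]: (((NOT 1 XOR NOT 1) IMPLIES (1 IMPLIES 0)) AND (NOT 1 XOR (1 IMPLIES 0))) -> 0
  row 26 [11010]: (((NOT 1 XOR NOT 1) IMPLIES (1 IMPLIES 1)) AND (NOT 1 XOR (1 IMPLIES 1))) -> 1
  row 27 [11011]: (((NOT 1 XOR NOT 1) IMPLIES (1 IMPLIES 1)) AND (NOT 1 XOR (1 IMPLIES 1))) -> 1
  row 28 [11100]: (((NOT 1 XOR NOT 1) IMPLIES (1 IMPLIES 0)) AND (NOT 1 XOR (1 IMPLIES 0))) -> 0
  row 29 [11101]: (((NOT 1 XOR NOT 1) IMPLIES (1 IMPLIES 0)) AND (NOT 1 XOR (1 IMPLIES 0))) -> 0
  row 30 [11110]: (((NOT 1 XOR NOT 1) IMPLIES (1 IMPLIES 1)) AND (NOT 1 XOR (1 IMPLIES 1))) -> 1
  row 31 [11111]: (((NOT 1 XOR NOT 1) IMPLIES (1 IMPLIES 1)) AND (NOT 1 XOR (1 IMPLIES 1))) -> 1
Full result column, 4 rows per line (a,b,c fixed per line; d,e runs 00..11 left to right):
  rows 0-3 [a,b,c=000]: 0000  = hex 0
  rows 4-7 [a,b,c=001]: 0000  = hex 0
  rows 8-11 [a,b,c=010]: 0000  = hex 0
  rows 12-15 [a,b,c=011]: 0000  = hex 0
  rows 16-19 [a,b,c=100]: 0011  = hex 3
  rows 20-23 [a,b,c=101]: 0011  = hex 3
  rows 24-27 [a,b,c=110]: 0011  = hex 3
  rows 28-31 [a,b,c=111]: 0011  = hex 3
Output column (row 0 .. row 31) = 00000000000000000011001100110011
Output column grouped in 4s = 0000 0000 0000 0000 0011 0011 0011 0011 = 0x00003333
Convert to decimal digit by digit (value = value*16 + digit):
  0 -> 0
  0*16 + 0 = 0
  0*16 + 0 = 0
  0*16 + 0 = 0
  0*16 + 3 = 3
  3*16 + 3 = 51
  51*16 + 3 = 819
  819*16 + 3 = 13107
Decimal = 13107

13107


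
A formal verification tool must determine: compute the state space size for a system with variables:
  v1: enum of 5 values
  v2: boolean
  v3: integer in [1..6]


State space = product of domain sizes of all variables.
Domain sizes:
  v1 (enum of 5 values): 5
  v2 (boolean): 2
  v3 (integer in [1..6]): 6
Product = 5 * 2 * 6 = 60

60


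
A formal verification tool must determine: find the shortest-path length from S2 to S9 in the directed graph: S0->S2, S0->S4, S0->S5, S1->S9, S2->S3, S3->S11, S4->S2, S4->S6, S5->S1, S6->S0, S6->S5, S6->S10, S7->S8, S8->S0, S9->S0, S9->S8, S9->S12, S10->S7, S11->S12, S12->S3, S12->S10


BFS layer-by-layer from S2:
  dist 0: {S2}
  dist 1: {S3}
  dist 2: {S11}
  dist 3: {S12}
  dist 4: {S10}
  dist 5: {S7}
  dist 6: {S8}
  dist 7: {S0}
  dist 8: {S4, S5}
  dist 9: {S1, S6}
  dist 10: {S9}
  -> S9 reached at distance 10
Shortest path length = 10

10


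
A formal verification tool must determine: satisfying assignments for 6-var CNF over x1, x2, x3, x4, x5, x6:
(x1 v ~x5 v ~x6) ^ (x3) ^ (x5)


CNF with 3 clauses over 6 vars (64 assignments).
An assignment satisfies CNF iff every clause has >=1 true literal.
Check each row (bits = x1,x2,x3,x4,x5,x6; clause T/F shown):
  row 0 [000000]: clauses=TFF -> 0
  row 1 [000001]: clauses=TFF -> 0
  row 2 [000010]: clauses=TFT -> 0
  row 3 [000011]: clauses=FFT -> 0
  row 4 [000100]: clauses=TFF -> 0
  (every remaining row is evaluated the same way; all 64 results are listed next)
Full result column, 8 rows per line (x1,x2,x3 fixed per line; x4,x5,x6 runs 000..111 left to right):
  rows 0-7 [x1,x2,x3=000]: 00000000  (ones: 0)
  rows 8-15 [x1,x2,x3=001]: 00100010  (ones: 2)
  rows 16-23 [x1,x2,x3=010]: 00000000  (ones: 0)
  rows 24-31 [x1,x2,x3=011]: 00100010  (ones: 2)
  rows 32-39 [x1,x2,x3=100]: 00000000  (ones: 0)
  rows 40-47 [x1,x2,x3=101]: 00110011  (ones: 4)
  rows 48-55 [x1,x2,x3=110]: 00000000  (ones: 0)
  rows 56-63 [x1,x2,x3=111]: 00110011  (ones: 4)
Satisfying assignments = 0+2+0+2+0+4+0+4 = 12

12


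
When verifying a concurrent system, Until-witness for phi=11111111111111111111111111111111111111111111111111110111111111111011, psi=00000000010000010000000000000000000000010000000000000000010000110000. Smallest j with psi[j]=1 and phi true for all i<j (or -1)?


(phi U psi) at 0: need smallest j with psi[j]=1 and phi[i]=1 for all i in [0,j).
Scan from step 0:
  step 0: phi=1, psi=0 -> continue
  step 1: phi=1, psi=0 -> continue
  step 2: phi=1, psi=0 -> continue
  step 3: phi=1, psi=0 -> continue
  step 9: psi=1 and phi held for [0,9) -> witness found
Witness step = 9

9


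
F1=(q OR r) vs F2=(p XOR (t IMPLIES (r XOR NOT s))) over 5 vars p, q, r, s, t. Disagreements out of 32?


F1 = (q OR r)
F2 = (p XOR (t IMPLIES (r XOR NOT s)))
Evaluate both on each of 32 rows (bits = p,q,r,s,t):
  row 0 [00000]: F1=0 F2=1 (differ) -> 1
  row 1 [00001]: F1=0 F2=1 (differ) -> 1
  row 2 [00010]: F1=0 F2=1 (differ) -> 1
  row 3 [00011]: F1=0 F2=0 -> 0
  row 4 [00100]: F1=1 F2=1 -> 0
  row 5 [00101]: F1=1 F2=0 (differ) -> 1
  row 6 [00110]: F1=1 F2=1 -> 0
  row 7 [00111]: F1=1 F2=1 -> 0
  row 8 [01000]: F1=1 F2=1 -> 0
  row 9 [01001]: F1=1 F2=1 -> 0
  row 10 [01010]: F1=1 F2=1 -> 0
  row 11 [01011]: F1=1 F2=0 (differ) -> 1
  row 12 [01100]: F1=1 F2=1 -> 0
  row 13 [01101]: F1=1 F2=0 (differ) -> 1
  row 14 [01110]: F1=1 F2=1 -> 0
  row 15 [01111]: F1=1 F2=1 -> 0
  row 16 [10000]: F1=0 F2=0 -> 0
  row 17 [10001]: F1=0 F2=0 -> 0
  row 18 [10010]: F1=0 F2=0 -> 0
  row 19 [10011]: F1=0 F2=1 (differ) -> 1
  row 20 [10100]: F1=1 F2=0 (differ) -> 1
  row 21 [10101]: F1=1 F2=1 -> 0
  row 22 [10110]: F1=1 F2=0 (differ) -> 1
  row 23 [10111]: F1=1 F2=0 (differ) -> 1
  row 24 [11000]: F1=1 F2=0 (differ) -> 1
  row 25 [11001]: F1=1 F2=0 (differ) -> 1
  row 26 [11010]: F1=1 F2=0 (differ) -> 1
  row 27 [11011]: F1=1 F2=1 -> 0
  row 28 [11100]: F1=1 F2=0 (differ) -> 1
  row 29 [11101]: F1=1 F2=1 -> 0
  row 30 [11110]: F1=1 F2=0 (differ) -> 1
  row 31 [11111]: F1=1 F2=0 (differ) -> 1
Full result column, 8 rows per line (p,q fixed per line; r,s,t runs 000..111 left to right):
  rows 0-7 [p,q=00]: 11100100  (ones: 4)
  rows 8-15 [p,q=01]: 00010100  (ones: 2)
  rows 16-23 [p,q=10]: 00011011  (ones: 4)
  rows 24-31 [p,q=11]: 11101011  (ones: 6)
Disagreements = 4+2+4+6 = 16

16


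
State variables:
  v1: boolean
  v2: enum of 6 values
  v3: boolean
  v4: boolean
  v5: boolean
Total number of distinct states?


State space = product of domain sizes of all variables.
Domain sizes:
  v1 (boolean): 2
  v2 (enum of 6 values): 6
  v3 (boolean): 2
  v4 (boolean): 2
  v5 (boolean): 2
Product = 2 * 6 * 2 * 2 * 2 = 96

96


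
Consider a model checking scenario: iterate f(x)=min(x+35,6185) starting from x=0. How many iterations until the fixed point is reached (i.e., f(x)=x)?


Step 1: x=0, cap=6185, increment=35
Step 2: x grows by 35 each step until capped at 6185; fixed point is x=6185
Step 3: iterations = ceil(6185/35) = 177

177


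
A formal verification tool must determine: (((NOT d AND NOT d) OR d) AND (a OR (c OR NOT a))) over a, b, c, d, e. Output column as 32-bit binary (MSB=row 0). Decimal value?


Formula: (((NOT d AND NOT d) OR d) AND (a OR (c OR NOT a))) over a, b, c, d, e (32 rows)
Evaluate each row (bits = a,b,c,d,e, MSB first):
  row 0 [00000]: (((NOT 0 AND NOT 0) OR 0) AND (0 OR (0 OR NOT 0))) -> 1
  row 1 [00001]: (((NOT 0 AND NOT 0) OR 0) AND (0 OR (0 OR NOT 0))) -> 1
  row 2 [00010]: (((NOT 1 AND NOT 1) OR 1) AND (0 OR (0 OR NOT 0))) -> 1
  row 3 [00011]: (((NOT 1 AND NOT 1) OR 1) AND (0 OR (0 OR NOT 0))) -> 1
  row 4 [00100]: (((NOT 0 AND NOT 0) OR 0) AND (0 OR (1 OR NOT 0))) -> 1
  row 5 [00101]: (((NOT 0 AND NOT 0) OR 0) AND (0 OR (1 OR NOT 0))) -> 1
  row 6 [00110]: (((NOT 1 AND NOT 1) OR 1) AND (0 OR (1 OR NOT 0))) -> 1
  row 7 [00111]: (((NOT 1 AND NOT 1) OR 1) AND (0 OR (1 OR NOT 0))) -> 1
  row 8 [01000]: (((NOT 0 AND NOT 0) OR 0) AND (0 OR (0 OR NOT 0))) -> 1
  row 9 [01001]: (((NOT 0 AND NOT 0) OR 0) AND (0 OR (0 OR NOT 0))) -> 1
  row 10 [01010]: (((NOT 1 AND NOT 1) OR 1) AND (0 OR (0 OR NOT 0))) -> 1
  row 11 [01011]: (((NOT 1 AND NOT 1) OR 1) AND (0 OR (0 OR NOT 0))) -> 1
  row 12 [01100]: (((NOT 0 AND NOT 0) OR 0) AND (0 OR (1 OR NOT 0))) -> 1
  row 13 [01101]: (((NOT 0 AND NOT 0) OR 0) AND (0 OR (1 OR NOT 0))) -> 1
  row 14 [01110]: (((NOT 1 AND NOT 1) OR 1) AND (0 OR (1 OR NOT 0))) -> 1
  row 15 [01111]: (((NOT 1 AND NOT 1) OR 1) AND (0 OR (1 OR NOT 0))) -> 1
  row 16 [10000]: (((NOT 0 AND NOT 0) OR 0) AND (1 OR (0 OR NOT 1))) -> 1
  row 17 [10001]: (((NOT 0 AND NOT 0) OR 0) AND (1 OR (0 OR NOT 1))) -> 1
  row 18 [10010]: (((NOT 1 AND NOT 1) OR 1) AND (1 OR (0 OR NOT 1))) -> 1
  row 19 [10011]: (((NOT 1 AND NOT 1) OR 1) AND (1 OR (0 OR NOT 1))) -> 1
  row 20 [10100]: (((NOT 0 AND NOT 0) OR 0) AND (1 OR (1 OR NOT 1))) -> 1
  row 21 [10101]: (((NOT 0 AND NOT 0) OR 0) AND (1 OR (1 OR NOT 1))) -> 1
  row 22 [10110]: (((NOT 1 AND NOT 1) OR 1) AND (1 OR (1 OR NOT 1))) -> 1
  row 23 [10111]: (((NOT 1 AND NOT 1) OR 1) AND (1 OR (1 OR NOT 1))) -> 1
  row 24 [11000]: (((NOT 0 AND NOT 0) OR 0) AND (1 OR (0 OR NOT 1))) -> 1
  row 25 [11001]: (((NOT 0 AND NOT 0) OR 0) AND (1 OR (0 OR NOT 1))) -> 1
  row 26 [11010]: (((NOT 1 AND NOT 1) OR 1) AND (1 OR (0 OR NOT 1))) -> 1
  row 27 [11011]: (((NOT 1 AND NOT 1) OR 1) AND (1 OR (0 OR NOT 1))) -> 1
  row 28 [11100]: (((NOT 0 AND NOT 0) OR 0) AND (1 OR (1 OR NOT 1))) -> 1
  row 29 [11101]: (((NOT 0 AND NOT 0) OR 0) AND (1 OR (1 OR NOT 1))) -> 1
  row 30 [11110]: (((NOT 1 AND NOT 1) OR 1) AND (1 OR (1 OR NOT 1))) -> 1
  row 31 [11111]: (((NOT 1 AND NOT 1) OR 1) AND (1 OR (1 OR NOT 1))) -> 1
Full result column, 4 rows per line (a,b,c fixed per line; d,e runs 00..11 left to right):
  rows 0-3 [a,b,c=000]: 1111  = hex F
  rows 4-7 [a,b,c=001]: 1111  = hex F
  rows 8-11 [a,b,c=010]: 1111  = hex F
  rows 12-15 [a,b,c=011]: 1111  = hex F
  rows 16-19 [a,b,c=100]: 1111  = hex F
  rows 20-23 [a,b,c=101]: 1111  = hex F
  rows 24-27 [a,b,c=110]: 1111  = hex F
  rows 28-31 [a,b,c=111]: 1111  = hex F
Output column (row 0 .. row 31) = 11111111111111111111111111111111
Output column grouped in 4s = 1111 1111 1111 1111 1111 1111 1111 1111 = 0xFFFFFFFF
Convert to decimal digit by digit (value = value*16 + digit):
  F -> 15
  15*16 + 15 (F) = 255
  255*16 + 15 (F) = 4095
  4095*16 + 15 (F) = 65535
  65535*16 + 15 (F) = 1048575
  1048575*16 + 15 (F) = 16777215
  16777215*16 + 15 (F) = 268435455
  268435455*16 + 15 (F) = 4294967295
Decimal = 4294967295

4294967295


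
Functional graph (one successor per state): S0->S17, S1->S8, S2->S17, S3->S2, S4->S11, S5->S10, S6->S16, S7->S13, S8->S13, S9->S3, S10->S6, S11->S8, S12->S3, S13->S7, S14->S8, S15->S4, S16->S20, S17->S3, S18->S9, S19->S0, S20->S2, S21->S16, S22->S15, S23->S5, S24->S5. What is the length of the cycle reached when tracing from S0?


Trace from S0 until a state repeats:
  S0 -> S17 -> S3 -> S2 -> S17
S17 first seen at step 1, revisited at step 4.
Cycle length = 4 - 1 = 3

3


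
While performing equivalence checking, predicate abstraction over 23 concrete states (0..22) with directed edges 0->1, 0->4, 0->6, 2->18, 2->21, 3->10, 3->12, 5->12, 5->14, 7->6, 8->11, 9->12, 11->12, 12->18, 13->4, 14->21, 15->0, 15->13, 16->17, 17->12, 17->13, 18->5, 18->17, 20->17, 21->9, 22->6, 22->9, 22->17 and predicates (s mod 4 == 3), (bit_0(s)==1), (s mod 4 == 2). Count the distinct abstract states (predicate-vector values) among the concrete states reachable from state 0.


BFS from 0:
Concrete reachable: {0, 1, 4, 6}
Abstract via predicates (s mod 4 == 3), (bit_0(s)==1), (s mod 4 == 2):
  (0,0,0) <- {0, 4}
  (0,0,1) <- {6}
  (0,1,0) <- {1}
Distinct abstract states = 3

3


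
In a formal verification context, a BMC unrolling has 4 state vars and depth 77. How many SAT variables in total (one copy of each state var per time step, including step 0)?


BMC unrolls to depth k, creating one copy of each state var for steps 0..k.
Step count = 77 + 1 = 78 (steps 0 through 77)
Vars per step = 4
Total = 4 * 78 = 312

312
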